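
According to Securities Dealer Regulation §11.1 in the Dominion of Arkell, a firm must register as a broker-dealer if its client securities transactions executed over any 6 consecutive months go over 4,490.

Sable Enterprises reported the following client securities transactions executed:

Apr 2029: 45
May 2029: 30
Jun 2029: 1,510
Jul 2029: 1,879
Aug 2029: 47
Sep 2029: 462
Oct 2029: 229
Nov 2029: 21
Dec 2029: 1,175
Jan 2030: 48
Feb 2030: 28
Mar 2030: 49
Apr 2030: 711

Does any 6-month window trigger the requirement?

Apr 2029–Sep 2029: 45 + 30 + 1,510 + 1,879 + 47 + 462 = 3,973 (under)
May 2029–Oct 2029: 30 + 1,510 + 1,879 + 47 + 462 + 229 = 4,157 (under)
Jun 2029–Nov 2029: 1,510 + 1,879 + 47 + 462 + 229 + 21 = 4,148 (under)
Jul 2029–Dec 2029: 1,879 + 47 + 462 + 229 + 21 + 1,175 = 3,813 (under)
Aug 2029–Jan 2030: 47 + 462 + 229 + 21 + 1,175 + 48 = 1,982 (under)
Sep 2029–Feb 2030: 462 + 229 + 21 + 1,175 + 48 + 28 = 1,963 (under)
Oct 2029–Mar 2030: 229 + 21 + 1,175 + 48 + 28 + 49 = 1,550 (under)
Nov 2029–Apr 2030: 21 + 1,175 + 48 + 28 + 49 + 711 = 2,032 (under)
No window exceeds 4,490.

No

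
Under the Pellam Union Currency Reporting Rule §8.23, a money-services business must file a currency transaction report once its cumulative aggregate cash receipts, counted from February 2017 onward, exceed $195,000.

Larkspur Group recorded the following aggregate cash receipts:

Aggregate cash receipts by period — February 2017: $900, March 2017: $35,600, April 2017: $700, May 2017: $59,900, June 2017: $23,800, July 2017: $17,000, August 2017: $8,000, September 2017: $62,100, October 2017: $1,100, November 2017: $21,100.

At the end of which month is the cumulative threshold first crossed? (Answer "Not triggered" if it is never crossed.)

September 2017

Through February 2017: $900
Through March 2017: $36,500
Through April 2017: $37,200
Through May 2017: $97,100
Through June 2017: $120,900
Through July 2017: $137,900
Through August 2017: $145,900
Through September 2017: $208,000 ← exceeds threshold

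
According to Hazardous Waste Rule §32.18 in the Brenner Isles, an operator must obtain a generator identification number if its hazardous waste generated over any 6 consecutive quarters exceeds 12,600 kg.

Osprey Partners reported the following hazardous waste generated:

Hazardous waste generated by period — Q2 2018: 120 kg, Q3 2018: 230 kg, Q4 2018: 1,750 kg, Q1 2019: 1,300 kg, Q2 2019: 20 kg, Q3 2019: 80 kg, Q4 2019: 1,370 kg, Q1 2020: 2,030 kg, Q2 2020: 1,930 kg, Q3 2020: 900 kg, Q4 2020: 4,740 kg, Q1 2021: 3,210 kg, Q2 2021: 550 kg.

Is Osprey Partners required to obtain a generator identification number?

Q2 2018–Q3 2019: 120 kg + 230 kg + 1,750 kg + 1,300 kg + 20 kg + 80 kg = 3,500 kg (under)
Q3 2018–Q4 2019: 230 kg + 1,750 kg + 1,300 kg + 20 kg + 80 kg + 1,370 kg = 4,750 kg (under)
Q4 2018–Q1 2020: 1,750 kg + 1,300 kg + 20 kg + 80 kg + 1,370 kg + 2,030 kg = 6,550 kg (under)
Q1 2019–Q2 2020: 1,300 kg + 20 kg + 80 kg + 1,370 kg + 2,030 kg + 1,930 kg = 6,730 kg (under)
Q2 2019–Q3 2020: 20 kg + 80 kg + 1,370 kg + 2,030 kg + 1,930 kg + 900 kg = 6,330 kg (under)
Q3 2019–Q4 2020: 80 kg + 1,370 kg + 2,030 kg + 1,930 kg + 900 kg + 4,740 kg = 11,050 kg (under)
Q4 2019–Q1 2021: 1,370 kg + 2,030 kg + 1,930 kg + 900 kg + 4,740 kg + 3,210 kg = 14,180 kg (over)
Q1 2020–Q2 2021: 2,030 kg + 1,930 kg + 900 kg + 4,740 kg + 3,210 kg + 550 kg = 13,360 kg (over)
At least one window exceeds 12,600 kg.

Yes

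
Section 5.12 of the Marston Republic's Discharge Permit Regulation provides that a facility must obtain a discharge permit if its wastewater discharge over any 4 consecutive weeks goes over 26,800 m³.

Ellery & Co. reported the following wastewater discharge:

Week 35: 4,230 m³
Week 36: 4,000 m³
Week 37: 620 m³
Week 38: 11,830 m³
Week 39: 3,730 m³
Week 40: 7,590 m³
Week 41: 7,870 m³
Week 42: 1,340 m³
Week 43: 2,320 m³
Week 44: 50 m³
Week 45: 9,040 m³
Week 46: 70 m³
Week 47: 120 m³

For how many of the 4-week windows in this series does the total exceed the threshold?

Week 35–Week 38: 4,230 m³ + 4,000 m³ + 620 m³ + 11,830 m³ = 20,680 m³ (under)
Week 36–Week 39: 4,000 m³ + 620 m³ + 11,830 m³ + 3,730 m³ = 20,180 m³ (under)
Week 37–Week 40: 620 m³ + 11,830 m³ + 3,730 m³ + 7,590 m³ = 23,770 m³ (under)
Week 38–Week 41: 11,830 m³ + 3,730 m³ + 7,590 m³ + 7,870 m³ = 31,020 m³ (over)
Week 39–Week 42: 3,730 m³ + 7,590 m³ + 7,870 m³ + 1,340 m³ = 20,530 m³ (under)
Week 40–Week 43: 7,590 m³ + 7,870 m³ + 1,340 m³ + 2,320 m³ = 19,120 m³ (under)
Week 41–Week 44: 7,870 m³ + 1,340 m³ + 2,320 m³ + 50 m³ = 11,580 m³ (under)
Week 42–Week 45: 1,340 m³ + 2,320 m³ + 50 m³ + 9,040 m³ = 12,750 m³ (under)
Week 43–Week 46: 2,320 m³ + 50 m³ + 9,040 m³ + 70 m³ = 11,480 m³ (under)
Week 44–Week 47: 50 m³ + 9,040 m³ + 70 m³ + 120 m³ = 9,280 m³ (under)
1 window exceeds the threshold.

1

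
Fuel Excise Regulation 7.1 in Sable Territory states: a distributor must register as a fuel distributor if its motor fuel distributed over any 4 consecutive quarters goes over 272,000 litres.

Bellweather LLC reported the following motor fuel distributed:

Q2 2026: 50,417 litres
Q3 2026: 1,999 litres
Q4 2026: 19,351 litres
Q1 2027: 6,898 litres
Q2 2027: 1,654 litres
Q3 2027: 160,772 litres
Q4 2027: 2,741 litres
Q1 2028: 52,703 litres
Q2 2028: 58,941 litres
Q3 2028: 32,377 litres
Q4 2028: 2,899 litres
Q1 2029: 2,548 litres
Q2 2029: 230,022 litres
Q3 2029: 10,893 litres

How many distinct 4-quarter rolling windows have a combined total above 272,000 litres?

Q2 2026–Q1 2027: 50,417 litres + 1,999 litres + 19,351 litres + 6,898 litres = 78,665 litres (under)
Q3 2026–Q2 2027: 1,999 litres + 19,351 litres + 6,898 litres + 1,654 litres = 29,902 litres (under)
Q4 2026–Q3 2027: 19,351 litres + 6,898 litres + 1,654 litres + 160,772 litres = 188,675 litres (under)
Q1 2027–Q4 2027: 6,898 litres + 1,654 litres + 160,772 litres + 2,741 litres = 172,065 litres (under)
Q2 2027–Q1 2028: 1,654 litres + 160,772 litres + 2,741 litres + 52,703 litres = 217,870 litres (under)
Q3 2027–Q2 2028: 160,772 litres + 2,741 litres + 52,703 litres + 58,941 litres = 275,157 litres (over)
Q4 2027–Q3 2028: 2,741 litres + 52,703 litres + 58,941 litres + 32,377 litres = 146,762 litres (under)
Q1 2028–Q4 2028: 52,703 litres + 58,941 litres + 32,377 litres + 2,899 litres = 146,920 litres (under)
Q2 2028–Q1 2029: 58,941 litres + 32,377 litres + 2,899 litres + 2,548 litres = 96,765 litres (under)
Q3 2028–Q2 2029: 32,377 litres + 2,899 litres + 2,548 litres + 230,022 litres = 267,846 litres (under)
Q4 2028–Q3 2029: 2,899 litres + 2,548 litres + 230,022 litres + 10,893 litres = 246,362 litres (under)
1 window exceeds the threshold.

1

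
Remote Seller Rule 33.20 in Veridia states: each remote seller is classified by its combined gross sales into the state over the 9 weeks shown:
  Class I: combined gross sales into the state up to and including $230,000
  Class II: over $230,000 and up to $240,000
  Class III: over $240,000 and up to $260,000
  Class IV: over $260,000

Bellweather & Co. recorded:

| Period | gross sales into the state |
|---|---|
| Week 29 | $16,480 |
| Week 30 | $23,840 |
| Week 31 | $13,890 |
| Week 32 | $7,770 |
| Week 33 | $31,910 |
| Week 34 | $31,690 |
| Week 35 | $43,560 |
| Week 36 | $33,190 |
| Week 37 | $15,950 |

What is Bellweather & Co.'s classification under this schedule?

Combined gross sales into the state: $16,480 + $23,840 + $13,890 + $7,770 + $31,910 + $31,690 + $43,560 + $33,190 + $15,950 = $218,280.
$218,280 ≤ $230,000, so Class I applies.

Class I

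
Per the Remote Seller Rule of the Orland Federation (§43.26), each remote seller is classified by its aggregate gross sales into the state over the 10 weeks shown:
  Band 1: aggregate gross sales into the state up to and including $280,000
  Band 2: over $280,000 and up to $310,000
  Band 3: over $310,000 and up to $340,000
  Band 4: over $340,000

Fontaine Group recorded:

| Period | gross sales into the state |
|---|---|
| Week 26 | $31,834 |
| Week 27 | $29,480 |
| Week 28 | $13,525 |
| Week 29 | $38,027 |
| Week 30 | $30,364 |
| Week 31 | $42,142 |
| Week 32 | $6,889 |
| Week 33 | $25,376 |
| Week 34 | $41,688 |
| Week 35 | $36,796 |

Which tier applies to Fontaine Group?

Aggregate gross sales into the state: $31,834 + $29,480 + $13,525 + $38,027 + $30,364 + $42,142 + $6,889 + $25,376 + $41,688 + $36,796 = $296,121.
$280,000 < $296,121 ≤ $310,000, so Band 2 applies.

Band 2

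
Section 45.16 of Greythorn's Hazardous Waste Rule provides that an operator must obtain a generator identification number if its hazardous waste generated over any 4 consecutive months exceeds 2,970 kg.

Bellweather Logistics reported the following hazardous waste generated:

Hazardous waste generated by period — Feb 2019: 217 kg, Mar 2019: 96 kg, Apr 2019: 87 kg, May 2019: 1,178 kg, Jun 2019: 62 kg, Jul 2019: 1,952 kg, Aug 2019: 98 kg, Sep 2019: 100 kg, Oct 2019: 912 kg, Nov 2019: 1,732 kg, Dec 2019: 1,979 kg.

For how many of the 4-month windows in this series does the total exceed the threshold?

4

Feb 2019–May 2019: 217 kg + 96 kg + 87 kg + 1,178 kg = 1,578 kg (under)
Mar 2019–Jun 2019: 96 kg + 87 kg + 1,178 kg + 62 kg = 1,423 kg (under)
Apr 2019–Jul 2019: 87 kg + 1,178 kg + 62 kg + 1,952 kg = 3,279 kg (over)
May 2019–Aug 2019: 1,178 kg + 62 kg + 1,952 kg + 98 kg = 3,290 kg (over)
Jun 2019–Sep 2019: 62 kg + 1,952 kg + 98 kg + 100 kg = 2,212 kg (under)
Jul 2019–Oct 2019: 1,952 kg + 98 kg + 100 kg + 912 kg = 3,062 kg (over)
Aug 2019–Nov 2019: 98 kg + 100 kg + 912 kg + 1,732 kg = 2,842 kg (under)
Sep 2019–Dec 2019: 100 kg + 912 kg + 1,732 kg + 1,979 kg = 4,723 kg (over)
4 windows exceed the threshold.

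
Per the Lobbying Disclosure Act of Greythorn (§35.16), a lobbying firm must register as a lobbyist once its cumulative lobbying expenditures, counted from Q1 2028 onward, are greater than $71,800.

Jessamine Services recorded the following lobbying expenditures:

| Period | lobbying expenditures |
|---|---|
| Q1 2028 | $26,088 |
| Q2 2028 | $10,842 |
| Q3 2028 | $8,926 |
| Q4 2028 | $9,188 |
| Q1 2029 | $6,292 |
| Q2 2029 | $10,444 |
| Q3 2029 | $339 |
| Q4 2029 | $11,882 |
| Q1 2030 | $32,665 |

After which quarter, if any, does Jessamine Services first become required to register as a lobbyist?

Q3 2029

Through Q1 2028: $26,088
Through Q2 2028: $36,930
Through Q3 2028: $45,856
Through Q4 2028: $55,044
Through Q1 2029: $61,336
Through Q2 2029: $71,780
Through Q3 2029: $72,119 ← exceeds threshold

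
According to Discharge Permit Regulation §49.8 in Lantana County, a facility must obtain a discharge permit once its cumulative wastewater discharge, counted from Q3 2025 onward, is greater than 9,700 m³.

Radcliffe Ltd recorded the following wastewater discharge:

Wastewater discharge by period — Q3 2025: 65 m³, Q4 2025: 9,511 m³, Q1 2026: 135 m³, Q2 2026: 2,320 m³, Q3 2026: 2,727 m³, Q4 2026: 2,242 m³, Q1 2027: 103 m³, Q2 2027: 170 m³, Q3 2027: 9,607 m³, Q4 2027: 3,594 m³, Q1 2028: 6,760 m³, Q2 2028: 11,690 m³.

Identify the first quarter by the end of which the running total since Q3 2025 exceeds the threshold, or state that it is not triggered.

Through Q3 2025: 65 m³
Through Q4 2025: 9,576 m³
Through Q1 2026: 9,711 m³ ← exceeds threshold

Q1 2026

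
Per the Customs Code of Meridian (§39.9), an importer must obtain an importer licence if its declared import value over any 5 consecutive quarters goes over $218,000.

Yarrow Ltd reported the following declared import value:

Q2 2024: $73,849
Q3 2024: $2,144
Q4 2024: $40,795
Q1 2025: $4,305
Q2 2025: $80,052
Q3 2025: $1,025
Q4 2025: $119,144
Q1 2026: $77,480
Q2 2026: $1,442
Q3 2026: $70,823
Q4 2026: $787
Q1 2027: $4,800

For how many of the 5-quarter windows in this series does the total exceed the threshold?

Q2 2024–Q2 2025: $73,849 + $2,144 + $40,795 + $4,305 + $80,052 = $201,145 (under)
Q3 2024–Q3 2025: $2,144 + $40,795 + $4,305 + $80,052 + $1,025 = $128,321 (under)
Q4 2024–Q4 2025: $40,795 + $4,305 + $80,052 + $1,025 + $119,144 = $245,321 (over)
Q1 2025–Q1 2026: $4,305 + $80,052 + $1,025 + $119,144 + $77,480 = $282,006 (over)
Q2 2025–Q2 2026: $80,052 + $1,025 + $119,144 + $77,480 + $1,442 = $279,143 (over)
Q3 2025–Q3 2026: $1,025 + $119,144 + $77,480 + $1,442 + $70,823 = $269,914 (over)
Q4 2025–Q4 2026: $119,144 + $77,480 + $1,442 + $70,823 + $787 = $269,676 (over)
Q1 2026–Q1 2027: $77,480 + $1,442 + $70,823 + $787 + $4,800 = $155,332 (under)
5 windows exceed the threshold.

5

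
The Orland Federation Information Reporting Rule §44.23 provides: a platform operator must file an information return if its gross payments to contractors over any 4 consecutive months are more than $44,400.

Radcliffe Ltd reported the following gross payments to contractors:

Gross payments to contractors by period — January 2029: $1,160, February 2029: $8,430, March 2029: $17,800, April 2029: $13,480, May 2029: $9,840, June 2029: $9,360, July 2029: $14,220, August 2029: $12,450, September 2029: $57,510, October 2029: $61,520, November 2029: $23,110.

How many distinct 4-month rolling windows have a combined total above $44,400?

7

January 2029–April 2029: $1,160 + $8,430 + $17,800 + $13,480 = $40,870 (under)
February 2029–May 2029: $8,430 + $17,800 + $13,480 + $9,840 = $49,550 (over)
March 2029–June 2029: $17,800 + $13,480 + $9,840 + $9,360 = $50,480 (over)
April 2029–July 2029: $13,480 + $9,840 + $9,360 + $14,220 = $46,900 (over)
May 2029–August 2029: $9,840 + $9,360 + $14,220 + $12,450 = $45,870 (over)
June 2029–September 2029: $9,360 + $14,220 + $12,450 + $57,510 = $93,540 (over)
July 2029–October 2029: $14,220 + $12,450 + $57,510 + $61,520 = $145,700 (over)
August 2029–November 2029: $12,450 + $57,510 + $61,520 + $23,110 = $154,590 (over)
7 windows exceed the threshold.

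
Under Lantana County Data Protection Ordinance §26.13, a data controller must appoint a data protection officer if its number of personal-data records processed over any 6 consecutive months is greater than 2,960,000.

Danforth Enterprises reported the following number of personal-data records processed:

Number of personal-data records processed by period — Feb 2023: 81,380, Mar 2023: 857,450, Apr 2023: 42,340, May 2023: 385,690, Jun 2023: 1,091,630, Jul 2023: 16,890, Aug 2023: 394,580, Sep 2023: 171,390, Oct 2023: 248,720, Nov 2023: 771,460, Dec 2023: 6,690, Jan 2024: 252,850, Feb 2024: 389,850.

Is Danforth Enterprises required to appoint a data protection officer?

Feb 2023–Jul 2023: 81,380 + 857,450 + 42,340 + 385,690 + 1,091,630 + 16,890 = 2,475,380 (under)
Mar 2023–Aug 2023: 857,450 + 42,340 + 385,690 + 1,091,630 + 16,890 + 394,580 = 2,788,580 (under)
Apr 2023–Sep 2023: 42,340 + 385,690 + 1,091,630 + 16,890 + 394,580 + 171,390 = 2,102,520 (under)
May 2023–Oct 2023: 385,690 + 1,091,630 + 16,890 + 394,580 + 171,390 + 248,720 = 2,308,900 (under)
Jun 2023–Nov 2023: 1,091,630 + 16,890 + 394,580 + 171,390 + 248,720 + 771,460 = 2,694,670 (under)
Jul 2023–Dec 2023: 16,890 + 394,580 + 171,390 + 248,720 + 771,460 + 6,690 = 1,609,730 (under)
Aug 2023–Jan 2024: 394,580 + 171,390 + 248,720 + 771,460 + 6,690 + 252,850 = 1,845,690 (under)
Sep 2023–Feb 2024: 171,390 + 248,720 + 771,460 + 6,690 + 252,850 + 389,850 = 1,840,960 (under)
No window exceeds 2,960,000.

No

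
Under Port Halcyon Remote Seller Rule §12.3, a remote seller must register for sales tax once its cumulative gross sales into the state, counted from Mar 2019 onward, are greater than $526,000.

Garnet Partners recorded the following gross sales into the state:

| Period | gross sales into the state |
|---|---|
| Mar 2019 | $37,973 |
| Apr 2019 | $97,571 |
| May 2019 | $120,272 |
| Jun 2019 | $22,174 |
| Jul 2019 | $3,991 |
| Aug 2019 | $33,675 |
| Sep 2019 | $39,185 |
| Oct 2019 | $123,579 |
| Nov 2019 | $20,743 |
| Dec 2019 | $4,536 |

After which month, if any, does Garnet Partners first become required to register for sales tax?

Through Mar 2019: $37,973
Through Apr 2019: $135,544
Through May 2019: $255,816
Through Jun 2019: $277,990
Through Jul 2019: $281,981
Through Aug 2019: $315,656
Through Sep 2019: $354,841
Through Oct 2019: $478,420
Through Nov 2019: $499,163
Through Dec 2019: $503,699
Final cumulative total $503,699 ≤ $526,000; the threshold is never exceeded.

Not triggered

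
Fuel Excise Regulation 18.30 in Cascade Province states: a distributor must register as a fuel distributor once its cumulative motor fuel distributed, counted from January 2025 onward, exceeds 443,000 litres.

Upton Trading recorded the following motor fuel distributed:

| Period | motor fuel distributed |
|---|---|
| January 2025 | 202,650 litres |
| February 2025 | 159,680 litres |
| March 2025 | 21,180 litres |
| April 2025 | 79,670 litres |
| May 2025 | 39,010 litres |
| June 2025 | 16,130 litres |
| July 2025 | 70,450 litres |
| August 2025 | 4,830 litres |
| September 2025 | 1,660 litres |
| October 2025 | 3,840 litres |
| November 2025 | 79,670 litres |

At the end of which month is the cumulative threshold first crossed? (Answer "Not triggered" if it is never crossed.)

Through January 2025: 202,650 litres
Through February 2025: 362,330 litres
Through March 2025: 383,510 litres
Through April 2025: 463,180 litres ← exceeds threshold

April 2025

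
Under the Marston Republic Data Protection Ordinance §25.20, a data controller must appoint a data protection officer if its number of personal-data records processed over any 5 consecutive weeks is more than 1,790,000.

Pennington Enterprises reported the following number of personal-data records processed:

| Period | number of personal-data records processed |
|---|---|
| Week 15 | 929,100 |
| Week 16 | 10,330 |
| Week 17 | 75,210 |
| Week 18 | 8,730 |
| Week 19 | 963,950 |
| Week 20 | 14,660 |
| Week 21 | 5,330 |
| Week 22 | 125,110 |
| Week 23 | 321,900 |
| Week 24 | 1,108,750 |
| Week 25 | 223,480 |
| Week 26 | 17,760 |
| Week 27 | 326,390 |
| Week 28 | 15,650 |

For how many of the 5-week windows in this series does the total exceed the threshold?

3

Week 15–Week 19: 929,100 + 10,330 + 75,210 + 8,730 + 963,950 = 1,987,320 (over)
Week 16–Week 20: 10,330 + 75,210 + 8,730 + 963,950 + 14,660 = 1,072,880 (under)
Week 17–Week 21: 75,210 + 8,730 + 963,950 + 14,660 + 5,330 = 1,067,880 (under)
Week 18–Week 22: 8,730 + 963,950 + 14,660 + 5,330 + 125,110 = 1,117,780 (under)
Week 19–Week 23: 963,950 + 14,660 + 5,330 + 125,110 + 321,900 = 1,430,950 (under)
Week 20–Week 24: 14,660 + 5,330 + 125,110 + 321,900 + 1,108,750 = 1,575,750 (under)
Week 21–Week 25: 5,330 + 125,110 + 321,900 + 1,108,750 + 223,480 = 1,784,570 (under)
Week 22–Week 26: 125,110 + 321,900 + 1,108,750 + 223,480 + 17,760 = 1,797,000 (over)
Week 23–Week 27: 321,900 + 1,108,750 + 223,480 + 17,760 + 326,390 = 1,998,280 (over)
Week 24–Week 28: 1,108,750 + 223,480 + 17,760 + 326,390 + 15,650 = 1,692,030 (under)
3 windows exceed the threshold.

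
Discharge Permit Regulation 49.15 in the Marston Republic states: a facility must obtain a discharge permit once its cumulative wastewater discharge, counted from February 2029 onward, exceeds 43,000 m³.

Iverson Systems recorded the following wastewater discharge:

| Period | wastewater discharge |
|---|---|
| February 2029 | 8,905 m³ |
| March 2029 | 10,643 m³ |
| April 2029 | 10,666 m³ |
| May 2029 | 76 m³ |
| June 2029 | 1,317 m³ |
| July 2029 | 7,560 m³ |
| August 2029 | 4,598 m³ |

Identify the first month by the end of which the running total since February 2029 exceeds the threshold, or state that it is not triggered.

Through February 2029: 8,905 m³
Through March 2029: 19,548 m³
Through April 2029: 30,214 m³
Through May 2029: 30,290 m³
Through June 2029: 31,607 m³
Through July 2029: 39,167 m³
Through August 2029: 43,765 m³ ← exceeds threshold

August 2029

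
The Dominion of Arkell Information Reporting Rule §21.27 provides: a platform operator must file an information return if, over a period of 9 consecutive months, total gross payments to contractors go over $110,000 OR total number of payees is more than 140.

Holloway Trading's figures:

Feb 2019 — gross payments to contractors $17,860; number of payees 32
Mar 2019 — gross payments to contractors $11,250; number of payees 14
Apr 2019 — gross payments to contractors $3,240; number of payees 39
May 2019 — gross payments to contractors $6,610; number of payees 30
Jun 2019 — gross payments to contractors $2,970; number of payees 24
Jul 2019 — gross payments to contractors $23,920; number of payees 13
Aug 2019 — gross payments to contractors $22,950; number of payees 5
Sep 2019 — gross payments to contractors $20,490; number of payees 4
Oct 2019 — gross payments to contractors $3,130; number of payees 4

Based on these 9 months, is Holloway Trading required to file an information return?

Total gross payments to contractors: $17,860 + $11,250 + $3,240 + $6,610 + $2,970 + $23,920 + $22,950 + $20,490 + $3,130 = $112,420 (> $110,000).
Total number of payees: 32 + 14 + 39 + 30 + 24 + 13 + 5 + 4 + 4 = 165 (> 140).
The test is 'or': at least one threshold is exceeded.

Yes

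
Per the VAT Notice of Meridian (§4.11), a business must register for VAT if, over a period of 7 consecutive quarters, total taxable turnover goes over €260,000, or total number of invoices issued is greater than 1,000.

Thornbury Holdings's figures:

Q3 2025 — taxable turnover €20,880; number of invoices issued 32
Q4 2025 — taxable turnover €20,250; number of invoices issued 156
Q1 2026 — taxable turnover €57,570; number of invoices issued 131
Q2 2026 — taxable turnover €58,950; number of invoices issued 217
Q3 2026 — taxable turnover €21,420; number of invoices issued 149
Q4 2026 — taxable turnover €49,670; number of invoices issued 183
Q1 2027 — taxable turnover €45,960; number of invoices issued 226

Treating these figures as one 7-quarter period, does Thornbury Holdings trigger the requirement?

Yes

Total taxable turnover: €20,880 + €20,250 + €57,570 + €58,950 + €21,420 + €49,670 + €45,960 = €274,700 (> €260,000).
Total number of invoices issued: 32 + 156 + 131 + 217 + 149 + 183 + 226 = 1,094 (> 1,000).
The test is 'or': at least one threshold is exceeded.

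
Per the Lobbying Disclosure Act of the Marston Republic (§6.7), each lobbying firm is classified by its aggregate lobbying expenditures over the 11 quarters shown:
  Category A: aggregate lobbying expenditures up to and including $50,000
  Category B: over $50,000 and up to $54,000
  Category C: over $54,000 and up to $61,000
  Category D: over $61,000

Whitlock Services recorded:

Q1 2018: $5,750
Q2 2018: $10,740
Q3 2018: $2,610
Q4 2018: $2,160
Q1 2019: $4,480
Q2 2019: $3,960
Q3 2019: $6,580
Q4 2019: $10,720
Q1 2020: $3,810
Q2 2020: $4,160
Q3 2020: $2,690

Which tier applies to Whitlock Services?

Aggregate lobbying expenditures: $5,750 + $10,740 + $2,610 + $2,160 + $4,480 + $3,960 + $6,580 + $10,720 + $3,810 + $4,160 + $2,690 = $57,660.
$54,000 < $57,660 ≤ $61,000, so Category C applies.

Category C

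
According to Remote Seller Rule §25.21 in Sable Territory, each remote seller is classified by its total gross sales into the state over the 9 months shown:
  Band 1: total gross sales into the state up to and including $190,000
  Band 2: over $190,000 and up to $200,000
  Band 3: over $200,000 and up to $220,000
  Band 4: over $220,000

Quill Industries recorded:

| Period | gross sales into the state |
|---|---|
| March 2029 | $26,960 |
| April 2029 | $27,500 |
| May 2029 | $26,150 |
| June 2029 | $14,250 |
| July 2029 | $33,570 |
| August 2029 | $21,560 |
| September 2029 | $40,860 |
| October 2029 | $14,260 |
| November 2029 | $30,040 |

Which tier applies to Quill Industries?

Total gross sales into the state: $26,960 + $27,500 + $26,150 + $14,250 + $33,570 + $21,560 + $40,860 + $14,260 + $30,040 = $235,150.
$235,150 > $220,000, so Band 4 applies.

Band 4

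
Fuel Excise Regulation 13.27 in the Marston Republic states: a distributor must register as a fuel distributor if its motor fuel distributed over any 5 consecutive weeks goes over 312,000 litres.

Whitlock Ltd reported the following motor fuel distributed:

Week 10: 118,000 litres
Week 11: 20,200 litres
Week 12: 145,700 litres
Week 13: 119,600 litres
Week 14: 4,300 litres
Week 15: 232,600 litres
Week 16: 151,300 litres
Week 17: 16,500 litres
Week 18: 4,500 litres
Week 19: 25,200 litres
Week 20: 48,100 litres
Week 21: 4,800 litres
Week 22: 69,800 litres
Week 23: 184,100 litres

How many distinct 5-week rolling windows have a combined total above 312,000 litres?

Week 10–Week 14: 118,000 litres + 20,200 litres + 145,700 litres + 119,600 litres + 4,300 litres = 407,800 litres (over)
Week 11–Week 15: 20,200 litres + 145,700 litres + 119,600 litres + 4,300 litres + 232,600 litres = 522,400 litres (over)
Week 12–Week 16: 145,700 litres + 119,600 litres + 4,300 litres + 232,600 litres + 151,300 litres = 653,500 litres (over)
Week 13–Week 17: 119,600 litres + 4,300 litres + 232,600 litres + 151,300 litres + 16,500 litres = 524,300 litres (over)
Week 14–Week 18: 4,300 litres + 232,600 litres + 151,300 litres + 16,500 litres + 4,500 litres = 409,200 litres (over)
Week 15–Week 19: 232,600 litres + 151,300 litres + 16,500 litres + 4,500 litres + 25,200 litres = 430,100 litres (over)
Week 16–Week 20: 151,300 litres + 16,500 litres + 4,500 litres + 25,200 litres + 48,100 litres = 245,600 litres (under)
Week 17–Week 21: 16,500 litres + 4,500 litres + 25,200 litres + 48,100 litres + 4,800 litres = 99,100 litres (under)
Week 18–Week 22: 4,500 litres + 25,200 litres + 48,100 litres + 4,800 litres + 69,800 litres = 152,400 litres (under)
Week 19–Week 23: 25,200 litres + 48,100 litres + 4,800 litres + 69,800 litres + 184,100 litres = 332,000 litres (over)
7 windows exceed the threshold.

7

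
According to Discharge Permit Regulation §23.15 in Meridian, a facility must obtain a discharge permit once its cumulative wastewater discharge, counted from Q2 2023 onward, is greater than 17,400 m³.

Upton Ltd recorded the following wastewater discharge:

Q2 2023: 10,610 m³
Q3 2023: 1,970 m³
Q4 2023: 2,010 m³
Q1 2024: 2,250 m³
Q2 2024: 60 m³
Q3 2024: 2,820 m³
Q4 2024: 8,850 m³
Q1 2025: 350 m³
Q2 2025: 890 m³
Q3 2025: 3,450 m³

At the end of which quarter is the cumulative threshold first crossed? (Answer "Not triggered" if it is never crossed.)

Q3 2024

Through Q2 2023: 10,610 m³
Through Q3 2023: 12,580 m³
Through Q4 2023: 14,590 m³
Through Q1 2024: 16,840 m³
Through Q2 2024: 16,900 m³
Through Q3 2024: 19,720 m³ ← exceeds threshold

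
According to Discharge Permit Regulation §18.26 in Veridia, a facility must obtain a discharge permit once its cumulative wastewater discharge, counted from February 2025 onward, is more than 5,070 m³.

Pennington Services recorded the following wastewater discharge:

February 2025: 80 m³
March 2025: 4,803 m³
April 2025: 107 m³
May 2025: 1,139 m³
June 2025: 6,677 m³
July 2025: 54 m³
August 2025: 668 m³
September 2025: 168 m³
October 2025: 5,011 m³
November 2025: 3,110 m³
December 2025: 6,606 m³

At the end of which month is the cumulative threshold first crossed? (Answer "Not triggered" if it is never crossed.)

May 2025

Through February 2025: 80 m³
Through March 2025: 4,883 m³
Through April 2025: 4,990 m³
Through May 2025: 6,129 m³ ← exceeds threshold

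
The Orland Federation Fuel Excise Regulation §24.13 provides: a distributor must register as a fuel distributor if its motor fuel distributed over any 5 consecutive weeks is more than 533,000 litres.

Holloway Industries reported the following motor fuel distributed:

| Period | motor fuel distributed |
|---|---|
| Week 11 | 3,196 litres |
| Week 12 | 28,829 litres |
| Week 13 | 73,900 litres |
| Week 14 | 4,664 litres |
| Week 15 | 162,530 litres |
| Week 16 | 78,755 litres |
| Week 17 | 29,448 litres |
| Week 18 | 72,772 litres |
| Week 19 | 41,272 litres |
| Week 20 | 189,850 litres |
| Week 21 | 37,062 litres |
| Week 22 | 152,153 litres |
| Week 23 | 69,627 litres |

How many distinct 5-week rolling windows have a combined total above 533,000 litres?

0

Week 11–Week 15: 3,196 litres + 28,829 litres + 73,900 litres + 4,664 litres + 162,530 litres = 273,119 litres (under)
Week 12–Week 16: 28,829 litres + 73,900 litres + 4,664 litres + 162,530 litres + 78,755 litres = 348,678 litres (under)
Week 13–Week 17: 73,900 litres + 4,664 litres + 162,530 litres + 78,755 litres + 29,448 litres = 349,297 litres (under)
Week 14–Week 18: 4,664 litres + 162,530 litres + 78,755 litres + 29,448 litres + 72,772 litres = 348,169 litres (under)
Week 15–Week 19: 162,530 litres + 78,755 litres + 29,448 litres + 72,772 litres + 41,272 litres = 384,777 litres (under)
Week 16–Week 20: 78,755 litres + 29,448 litres + 72,772 litres + 41,272 litres + 189,850 litres = 412,097 litres (under)
Week 17–Week 21: 29,448 litres + 72,772 litres + 41,272 litres + 189,850 litres + 37,062 litres = 370,404 litres (under)
Week 18–Week 22: 72,772 litres + 41,272 litres + 189,850 litres + 37,062 litres + 152,153 litres = 493,109 litres (under)
Week 19–Week 23: 41,272 litres + 189,850 litres + 37,062 litres + 152,153 litres + 69,627 litres = 489,964 litres (under)
0 windows exceed the threshold.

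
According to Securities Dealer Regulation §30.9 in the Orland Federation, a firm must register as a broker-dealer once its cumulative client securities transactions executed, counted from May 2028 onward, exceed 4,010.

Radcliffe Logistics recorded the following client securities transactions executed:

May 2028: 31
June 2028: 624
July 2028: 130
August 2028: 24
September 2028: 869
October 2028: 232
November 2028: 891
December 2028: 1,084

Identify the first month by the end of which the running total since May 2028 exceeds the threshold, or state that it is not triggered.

Through May 2028: 31
Through June 2028: 655
Through July 2028: 785
Through August 2028: 809
Through September 2028: 1,678
Through October 2028: 1,910
Through November 2028: 2,801
Through December 2028: 3,885
Final cumulative total 3,885 ≤ 4,010; the threshold is never exceeded.

Not triggered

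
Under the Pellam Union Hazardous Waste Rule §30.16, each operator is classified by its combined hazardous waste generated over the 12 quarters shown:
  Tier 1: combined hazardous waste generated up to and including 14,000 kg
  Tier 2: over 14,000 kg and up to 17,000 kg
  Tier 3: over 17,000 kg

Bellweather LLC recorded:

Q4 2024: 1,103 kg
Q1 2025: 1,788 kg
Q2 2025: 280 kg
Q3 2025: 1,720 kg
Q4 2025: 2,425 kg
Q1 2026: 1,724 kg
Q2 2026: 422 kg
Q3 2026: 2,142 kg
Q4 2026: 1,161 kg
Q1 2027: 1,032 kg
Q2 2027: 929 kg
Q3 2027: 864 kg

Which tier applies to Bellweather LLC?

Combined hazardous waste generated: 1,103 kg + 1,788 kg + 280 kg + 1,720 kg + 2,425 kg + 1,724 kg + 422 kg + 2,142 kg + 1,161 kg + 1,032 kg + 929 kg + 864 kg = 15,590 kg.
14,000 kg < 15,590 kg ≤ 17,000 kg, so Tier 2 applies.

Tier 2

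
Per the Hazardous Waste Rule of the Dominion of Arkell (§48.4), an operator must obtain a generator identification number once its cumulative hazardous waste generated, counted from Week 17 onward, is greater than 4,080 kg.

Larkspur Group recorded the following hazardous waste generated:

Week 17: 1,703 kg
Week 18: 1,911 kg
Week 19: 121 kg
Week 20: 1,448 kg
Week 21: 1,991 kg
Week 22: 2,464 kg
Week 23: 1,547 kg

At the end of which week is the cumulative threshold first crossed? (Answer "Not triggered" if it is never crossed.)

Through Week 17: 1,703 kg
Through Week 18: 3,614 kg
Through Week 19: 3,735 kg
Through Week 20: 5,183 kg ← exceeds threshold

Week 20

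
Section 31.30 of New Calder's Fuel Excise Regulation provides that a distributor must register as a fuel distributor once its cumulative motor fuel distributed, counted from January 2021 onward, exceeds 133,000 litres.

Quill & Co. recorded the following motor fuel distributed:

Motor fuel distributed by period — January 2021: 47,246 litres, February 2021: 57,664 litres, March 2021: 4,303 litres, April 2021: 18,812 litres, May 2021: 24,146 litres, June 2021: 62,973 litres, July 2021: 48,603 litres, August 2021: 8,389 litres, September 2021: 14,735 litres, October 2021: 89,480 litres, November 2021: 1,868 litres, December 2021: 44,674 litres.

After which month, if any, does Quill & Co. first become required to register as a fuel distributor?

May 2021

Through January 2021: 47,246 litres
Through February 2021: 104,910 litres
Through March 2021: 109,213 litres
Through April 2021: 128,025 litres
Through May 2021: 152,171 litres ← exceeds threshold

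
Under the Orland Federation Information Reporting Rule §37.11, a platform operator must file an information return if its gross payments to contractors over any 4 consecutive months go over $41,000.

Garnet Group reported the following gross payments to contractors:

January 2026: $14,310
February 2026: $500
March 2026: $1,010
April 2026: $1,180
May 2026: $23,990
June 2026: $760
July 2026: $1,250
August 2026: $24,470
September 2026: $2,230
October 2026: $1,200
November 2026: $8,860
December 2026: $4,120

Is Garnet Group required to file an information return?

January 2026–April 2026: $14,310 + $500 + $1,010 + $1,180 = $17,000 (under)
February 2026–May 2026: $500 + $1,010 + $1,180 + $23,990 = $26,680 (under)
March 2026–June 2026: $1,010 + $1,180 + $23,990 + $760 = $26,940 (under)
April 2026–July 2026: $1,180 + $23,990 + $760 + $1,250 = $27,180 (under)
May 2026–August 2026: $23,990 + $760 + $1,250 + $24,470 = $50,470 (over)
June 2026–September 2026: $760 + $1,250 + $24,470 + $2,230 = $28,710 (under)
July 2026–October 2026: $1,250 + $24,470 + $2,230 + $1,200 = $29,150 (under)
August 2026–November 2026: $24,470 + $2,230 + $1,200 + $8,860 = $36,760 (under)
September 2026–December 2026: $2,230 + $1,200 + $8,860 + $4,120 = $16,410 (under)
At least one window exceeds $41,000.

Yes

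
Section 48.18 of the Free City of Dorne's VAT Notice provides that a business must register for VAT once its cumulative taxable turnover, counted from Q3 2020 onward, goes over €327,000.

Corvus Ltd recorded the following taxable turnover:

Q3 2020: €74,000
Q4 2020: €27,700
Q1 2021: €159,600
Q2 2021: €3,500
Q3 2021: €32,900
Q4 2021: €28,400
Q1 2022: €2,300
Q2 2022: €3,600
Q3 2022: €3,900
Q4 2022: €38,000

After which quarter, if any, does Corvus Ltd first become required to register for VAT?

Through Q3 2020: €74,000
Through Q4 2020: €101,700
Through Q1 2021: €261,300
Through Q2 2021: €264,800
Through Q3 2021: €297,700
Through Q4 2021: €326,100
Through Q1 2022: €328,400 ← exceeds threshold

Q1 2022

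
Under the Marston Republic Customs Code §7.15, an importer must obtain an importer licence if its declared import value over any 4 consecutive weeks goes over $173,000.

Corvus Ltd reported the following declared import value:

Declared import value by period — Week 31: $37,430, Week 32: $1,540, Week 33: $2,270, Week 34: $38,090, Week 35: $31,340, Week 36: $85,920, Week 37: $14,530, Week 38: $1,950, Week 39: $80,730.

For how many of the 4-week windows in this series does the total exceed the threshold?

1

Week 31–Week 34: $37,430 + $1,540 + $2,270 + $38,090 = $79,330 (under)
Week 32–Week 35: $1,540 + $2,270 + $38,090 + $31,340 = $73,240 (under)
Week 33–Week 36: $2,270 + $38,090 + $31,340 + $85,920 = $157,620 (under)
Week 34–Week 37: $38,090 + $31,340 + $85,920 + $14,530 = $169,880 (under)
Week 35–Week 38: $31,340 + $85,920 + $14,530 + $1,950 = $133,740 (under)
Week 36–Week 39: $85,920 + $14,530 + $1,950 + $80,730 = $183,130 (over)
1 window exceeds the threshold.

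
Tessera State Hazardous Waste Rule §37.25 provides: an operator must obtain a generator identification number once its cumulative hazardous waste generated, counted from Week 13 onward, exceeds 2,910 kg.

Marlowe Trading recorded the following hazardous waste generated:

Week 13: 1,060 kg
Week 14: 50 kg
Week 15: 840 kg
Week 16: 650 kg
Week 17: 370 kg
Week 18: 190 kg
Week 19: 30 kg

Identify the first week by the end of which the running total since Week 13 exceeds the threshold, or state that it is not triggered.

Week 17

Through Week 13: 1,060 kg
Through Week 14: 1,110 kg
Through Week 15: 1,950 kg
Through Week 16: 2,600 kg
Through Week 17: 2,970 kg ← exceeds threshold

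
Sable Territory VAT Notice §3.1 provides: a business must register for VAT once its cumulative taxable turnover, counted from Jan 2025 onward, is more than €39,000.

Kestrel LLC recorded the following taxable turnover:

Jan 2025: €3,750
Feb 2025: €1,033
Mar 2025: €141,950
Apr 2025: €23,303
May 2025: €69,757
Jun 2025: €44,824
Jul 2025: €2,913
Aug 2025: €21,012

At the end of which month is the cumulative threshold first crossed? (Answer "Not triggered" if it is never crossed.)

Through Jan 2025: €3,750
Through Feb 2025: €4,783
Through Mar 2025: €146,733 ← exceeds threshold

Mar 2025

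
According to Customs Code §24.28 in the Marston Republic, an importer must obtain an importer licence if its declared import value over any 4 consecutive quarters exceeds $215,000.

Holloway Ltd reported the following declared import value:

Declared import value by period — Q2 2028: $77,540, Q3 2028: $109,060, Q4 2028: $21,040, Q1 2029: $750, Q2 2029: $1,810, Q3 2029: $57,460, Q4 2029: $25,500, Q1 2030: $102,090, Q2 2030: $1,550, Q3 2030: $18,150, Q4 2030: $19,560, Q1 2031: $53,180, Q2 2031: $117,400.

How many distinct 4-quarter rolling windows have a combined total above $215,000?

0

Q2 2028–Q1 2029: $77,540 + $109,060 + $21,040 + $750 = $208,390 (under)
Q3 2028–Q2 2029: $109,060 + $21,040 + $750 + $1,810 = $132,660 (under)
Q4 2028–Q3 2029: $21,040 + $750 + $1,810 + $57,460 = $81,060 (under)
Q1 2029–Q4 2029: $750 + $1,810 + $57,460 + $25,500 = $85,520 (under)
Q2 2029–Q1 2030: $1,810 + $57,460 + $25,500 + $102,090 = $186,860 (under)
Q3 2029–Q2 2030: $57,460 + $25,500 + $102,090 + $1,550 = $186,600 (under)
Q4 2029–Q3 2030: $25,500 + $102,090 + $1,550 + $18,150 = $147,290 (under)
Q1 2030–Q4 2030: $102,090 + $1,550 + $18,150 + $19,560 = $141,350 (under)
Q2 2030–Q1 2031: $1,550 + $18,150 + $19,560 + $53,180 = $92,440 (under)
Q3 2030–Q2 2031: $18,150 + $19,560 + $53,180 + $117,400 = $208,290 (under)
0 windows exceed the threshold.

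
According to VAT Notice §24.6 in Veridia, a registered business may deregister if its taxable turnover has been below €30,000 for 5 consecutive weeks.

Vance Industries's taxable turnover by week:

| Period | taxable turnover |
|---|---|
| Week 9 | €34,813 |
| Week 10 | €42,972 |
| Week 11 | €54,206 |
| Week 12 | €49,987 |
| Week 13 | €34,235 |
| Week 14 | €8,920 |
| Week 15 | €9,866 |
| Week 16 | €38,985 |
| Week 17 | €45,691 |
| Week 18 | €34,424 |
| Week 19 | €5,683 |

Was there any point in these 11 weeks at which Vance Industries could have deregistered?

No

Weeks below €30,000: Week 14, Week 15, Week 19.
Longest run of consecutive weeks below the threshold: 2.
2 < 5, so Vance Industries never became eligible.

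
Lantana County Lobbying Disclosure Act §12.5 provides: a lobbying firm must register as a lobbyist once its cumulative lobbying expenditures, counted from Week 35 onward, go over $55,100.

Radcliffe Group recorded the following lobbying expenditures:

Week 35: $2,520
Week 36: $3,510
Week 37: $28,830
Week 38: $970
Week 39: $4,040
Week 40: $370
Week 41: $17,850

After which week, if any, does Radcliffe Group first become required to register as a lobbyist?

Through Week 35: $2,520
Through Week 36: $6,030
Through Week 37: $34,860
Through Week 38: $35,830
Through Week 39: $39,870
Through Week 40: $40,240
Through Week 41: $58,090 ← exceeds threshold

Week 41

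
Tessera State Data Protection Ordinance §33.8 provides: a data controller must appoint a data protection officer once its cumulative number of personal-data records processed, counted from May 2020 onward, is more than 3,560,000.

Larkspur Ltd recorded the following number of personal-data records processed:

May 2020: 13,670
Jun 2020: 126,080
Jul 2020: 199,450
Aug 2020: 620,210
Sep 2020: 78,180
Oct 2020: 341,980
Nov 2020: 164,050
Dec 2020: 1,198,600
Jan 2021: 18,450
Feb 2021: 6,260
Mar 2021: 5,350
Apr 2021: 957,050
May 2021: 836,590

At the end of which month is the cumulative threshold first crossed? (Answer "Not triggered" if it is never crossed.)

Through May 2020: 13,670
Through Jun 2020: 139,750
Through Jul 2020: 339,200
Through Aug 2020: 959,410
Through Sep 2020: 1,037,590
Through Oct 2020: 1,379,570
Through Nov 2020: 1,543,620
Through Dec 2020: 2,742,220
Through Jan 2021: 2,760,670
Through Feb 2021: 2,766,930
Through Mar 2021: 2,772,280
Through Apr 2021: 3,729,330 ← exceeds threshold

Apr 2021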